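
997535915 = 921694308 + 75841607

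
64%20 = 4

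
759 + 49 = 808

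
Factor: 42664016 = 2^4*17^1*101^1*1553^1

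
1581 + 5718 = 7299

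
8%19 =8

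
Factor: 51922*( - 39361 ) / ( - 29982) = 1021850921/14991  =  3^( - 1 )  *  7^1*13^1*19^( - 1)*263^(-1 ) * 1997^1 *5623^1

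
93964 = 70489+23475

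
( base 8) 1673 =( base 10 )955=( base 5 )12310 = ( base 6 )4231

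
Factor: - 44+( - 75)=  - 119 = - 7^1*17^1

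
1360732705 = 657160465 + 703572240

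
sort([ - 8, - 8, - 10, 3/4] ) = [ - 10, - 8  ,  -  8,3/4 ]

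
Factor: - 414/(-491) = 2^1*3^2 * 23^1*491^(  -  1 ) 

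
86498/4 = 43249/2 = 21624.50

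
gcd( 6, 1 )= 1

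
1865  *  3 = 5595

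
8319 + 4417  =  12736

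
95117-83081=12036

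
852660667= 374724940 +477935727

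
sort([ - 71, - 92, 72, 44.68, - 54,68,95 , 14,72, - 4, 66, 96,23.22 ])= [ - 92,-71, - 54, -4, 14,  23.22, 44.68,  66, 68,72, 72, 95, 96 ] 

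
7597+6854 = 14451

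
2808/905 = 2808/905=3.10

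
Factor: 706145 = 5^1*11^1*37^1*347^1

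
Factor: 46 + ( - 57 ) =  -  11 = -  11^1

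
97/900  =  97/900 = 0.11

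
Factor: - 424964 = -2^2 * 131^1*811^1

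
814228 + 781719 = 1595947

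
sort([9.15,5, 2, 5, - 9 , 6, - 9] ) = [ - 9, - 9, 2,5,  5, 6,9.15] 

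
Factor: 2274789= 3^1 *11^1 *29^1 * 2377^1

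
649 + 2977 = 3626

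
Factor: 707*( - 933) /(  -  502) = 659631/502 = 2^( - 1)*3^1*7^1*101^1*251^(-1) * 311^1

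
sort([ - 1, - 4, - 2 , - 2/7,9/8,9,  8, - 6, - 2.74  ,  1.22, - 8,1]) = [ - 8, - 6,-4, - 2.74, - 2, - 1, - 2/7, 1,9/8,1.22, 8,9 ] 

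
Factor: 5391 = 3^2*599^1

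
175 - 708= -533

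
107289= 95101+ 12188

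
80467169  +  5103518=85570687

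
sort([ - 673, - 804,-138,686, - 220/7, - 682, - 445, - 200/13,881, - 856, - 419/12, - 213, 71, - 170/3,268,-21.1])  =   [ - 856, - 804, - 682, - 673, - 445, - 213, - 138, - 170/3, - 419/12, - 220/7, - 21.1,-200/13, 71,268,  686,881]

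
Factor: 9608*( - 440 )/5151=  - 4227520/5151 = - 2^6*3^( - 1)*5^1*11^1*17^( - 1)*101^( - 1)*1201^1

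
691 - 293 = 398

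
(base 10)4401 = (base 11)3341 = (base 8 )10461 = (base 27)610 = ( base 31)4hu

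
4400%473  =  143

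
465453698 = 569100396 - 103646698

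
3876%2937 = 939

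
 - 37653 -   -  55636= 17983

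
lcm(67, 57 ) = 3819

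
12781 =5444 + 7337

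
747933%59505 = 33873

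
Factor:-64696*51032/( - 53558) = 2^5*61^(-1)*439^(-1)*6379^1*8087^1 = 1650783136/26779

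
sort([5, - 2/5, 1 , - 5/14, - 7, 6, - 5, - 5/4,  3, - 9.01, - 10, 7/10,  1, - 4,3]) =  [ - 10, - 9.01, - 7, - 5, - 4, - 5/4,-2/5, - 5/14, 7/10,1 , 1, 3, 3,5 , 6]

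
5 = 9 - 4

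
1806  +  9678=11484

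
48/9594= 8/1599=0.01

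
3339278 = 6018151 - 2678873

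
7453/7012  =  1  +  441/7012 = 1.06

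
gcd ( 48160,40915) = 35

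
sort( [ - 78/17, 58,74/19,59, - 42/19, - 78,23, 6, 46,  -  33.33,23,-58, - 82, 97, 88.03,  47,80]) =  [ - 82,-78, - 58, - 33.33, - 78/17,  -  42/19,74/19 , 6 , 23,23,46,47, 58,59, 80,88.03,97]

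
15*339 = 5085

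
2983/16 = 186+7/16 = 186.44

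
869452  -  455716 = 413736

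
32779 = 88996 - 56217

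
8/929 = 8/929=0.01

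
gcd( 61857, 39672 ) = 261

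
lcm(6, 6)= 6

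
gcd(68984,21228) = 4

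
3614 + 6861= 10475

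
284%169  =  115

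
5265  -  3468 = 1797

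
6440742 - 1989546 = 4451196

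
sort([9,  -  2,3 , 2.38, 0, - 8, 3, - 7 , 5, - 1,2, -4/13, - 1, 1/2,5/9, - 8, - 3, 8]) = [ - 8, - 8, - 7, - 3,- 2, - 1, - 1, - 4/13,0, 1/2,5/9,2,2.38,  3,3,  5,8,9 ] 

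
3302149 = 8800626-5498477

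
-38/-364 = 19/182 = 0.10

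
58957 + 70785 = 129742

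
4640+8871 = 13511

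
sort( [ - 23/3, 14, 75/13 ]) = [ - 23/3, 75/13, 14 ] 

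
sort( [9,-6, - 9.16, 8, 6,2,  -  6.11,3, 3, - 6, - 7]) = [ - 9.16, - 7, -6.11, - 6, - 6 , 2, 3, 3,6,8,9]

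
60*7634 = 458040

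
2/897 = 2/897 = 0.00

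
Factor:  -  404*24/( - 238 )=4848/119 = 2^4 * 3^1*7^( - 1)*17^ ( - 1)*101^1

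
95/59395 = 19/11879=0.00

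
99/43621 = 99/43621 = 0.00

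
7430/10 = 743 = 743.00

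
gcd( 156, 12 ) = 12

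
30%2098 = 30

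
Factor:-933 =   -  3^1 * 311^1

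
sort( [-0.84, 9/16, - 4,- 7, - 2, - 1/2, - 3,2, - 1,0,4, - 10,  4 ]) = [-10, - 7, - 4, - 3, - 2 , - 1, - 0.84, - 1/2,  0,9/16,2,4, 4 ]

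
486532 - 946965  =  - 460433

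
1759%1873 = 1759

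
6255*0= 0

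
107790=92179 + 15611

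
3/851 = 3/851=0.00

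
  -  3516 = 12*(-293)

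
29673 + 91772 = 121445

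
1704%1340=364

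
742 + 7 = 749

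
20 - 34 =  - 14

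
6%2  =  0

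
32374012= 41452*781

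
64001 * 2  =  128002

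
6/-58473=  - 1 + 19489/19491  =  -0.00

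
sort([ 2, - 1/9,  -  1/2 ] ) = [ - 1/2 , - 1/9,2]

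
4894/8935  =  4894/8935 = 0.55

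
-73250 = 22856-96106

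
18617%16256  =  2361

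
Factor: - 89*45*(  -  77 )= 308385  =  3^2*5^1*7^1*11^1*89^1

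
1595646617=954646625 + 640999992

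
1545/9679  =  1545/9679 = 0.16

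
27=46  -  19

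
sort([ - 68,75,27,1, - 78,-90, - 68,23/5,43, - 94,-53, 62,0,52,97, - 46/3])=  [  -  94,-90, - 78, - 68, - 68,-53,-46/3, 0,1,23/5, 27 , 43,52, 62 , 75,97] 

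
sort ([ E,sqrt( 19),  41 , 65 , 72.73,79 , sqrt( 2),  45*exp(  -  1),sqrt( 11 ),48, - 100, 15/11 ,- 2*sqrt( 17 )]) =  [  -  100,  -  2 *sqrt(17), 15/11,sqrt( 2),E,sqrt ( 11), sqrt( 19),45*exp( - 1),  41,48, 65, 72.73, 79 ] 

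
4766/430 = 11 + 18/215 = 11.08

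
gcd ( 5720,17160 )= 5720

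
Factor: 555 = 3^1*5^1*37^1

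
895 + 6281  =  7176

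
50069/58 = 50069/58 = 863.26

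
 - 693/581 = -99/83 = -  1.19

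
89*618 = 55002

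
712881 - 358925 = 353956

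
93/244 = 93/244 = 0.38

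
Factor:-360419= - 439^1*821^1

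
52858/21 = 2517 + 1/21 =2517.05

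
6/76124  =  3/38062 = 0.00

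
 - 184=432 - 616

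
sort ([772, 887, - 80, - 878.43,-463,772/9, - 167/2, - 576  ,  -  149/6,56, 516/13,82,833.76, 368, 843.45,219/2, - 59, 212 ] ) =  [-878.43,-576  , - 463, - 167/2, - 80, - 59 ,-149/6,516/13, 56,82,772/9,219/2,212,368,772,  833.76,843.45,887 ]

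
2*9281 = 18562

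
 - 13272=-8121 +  - 5151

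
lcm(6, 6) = 6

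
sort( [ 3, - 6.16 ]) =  [ - 6.16,3] 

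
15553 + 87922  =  103475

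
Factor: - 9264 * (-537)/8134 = 2487384/4067 = 2^3 * 3^2 *7^(-2)*83^( - 1 )* 179^1*193^1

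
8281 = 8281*1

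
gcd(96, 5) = 1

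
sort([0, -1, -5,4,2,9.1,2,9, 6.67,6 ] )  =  [  -  5, - 1,0,2,2,4,6,  6.67, 9,9.1]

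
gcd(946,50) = 2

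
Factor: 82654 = 2^1*11^1*13^1*17^2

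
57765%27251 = 3263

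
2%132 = 2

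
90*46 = 4140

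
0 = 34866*0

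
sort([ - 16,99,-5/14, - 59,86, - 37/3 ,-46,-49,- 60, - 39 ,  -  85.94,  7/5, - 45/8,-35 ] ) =[- 85.94 ,- 60,-59, - 49,-46,-39,-35,-16,-37/3, - 45/8,  -  5/14,7/5,86,99] 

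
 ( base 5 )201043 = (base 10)6398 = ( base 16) 18fe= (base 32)67U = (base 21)eae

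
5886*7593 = 44692398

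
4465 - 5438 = - 973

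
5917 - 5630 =287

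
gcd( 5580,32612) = 124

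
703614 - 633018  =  70596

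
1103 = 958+145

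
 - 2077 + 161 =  - 1916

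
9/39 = 3/13 = 0.23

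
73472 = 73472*1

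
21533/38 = 566 + 25/38 = 566.66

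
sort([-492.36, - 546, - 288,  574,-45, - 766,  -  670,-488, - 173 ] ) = [ - 766, - 670, - 546, - 492.36 , - 488, - 288, - 173, - 45 , 574]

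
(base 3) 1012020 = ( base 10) 870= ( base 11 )721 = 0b1101100110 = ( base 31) S2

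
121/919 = 121/919 = 0.13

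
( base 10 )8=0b1000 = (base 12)8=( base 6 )12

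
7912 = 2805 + 5107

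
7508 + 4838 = 12346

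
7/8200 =7/8200 = 0.00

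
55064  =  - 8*( -6883 ) 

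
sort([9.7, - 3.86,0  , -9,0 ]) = [ - 9, - 3.86, 0, 0,9.7] 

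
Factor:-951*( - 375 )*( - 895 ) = - 319179375 = - 3^2*5^4*179^1*317^1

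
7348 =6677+671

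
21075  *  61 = 1285575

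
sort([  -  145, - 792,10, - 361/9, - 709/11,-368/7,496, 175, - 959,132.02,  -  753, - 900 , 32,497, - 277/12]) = [ - 959, - 900,-792, - 753, - 145, - 709/11, - 368/7 , - 361/9 ,-277/12,10, 32,  132.02 , 175,496,497] 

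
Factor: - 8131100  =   - 2^2*5^2*17^1*4783^1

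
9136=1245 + 7891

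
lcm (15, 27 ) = 135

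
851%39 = 32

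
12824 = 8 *1603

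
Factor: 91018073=41^1*2219953^1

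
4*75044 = 300176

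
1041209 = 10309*101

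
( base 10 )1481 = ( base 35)17B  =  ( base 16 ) 5c9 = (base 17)522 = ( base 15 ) 68b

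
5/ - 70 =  - 1+13/14 =- 0.07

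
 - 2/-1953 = 2/1953 = 0.00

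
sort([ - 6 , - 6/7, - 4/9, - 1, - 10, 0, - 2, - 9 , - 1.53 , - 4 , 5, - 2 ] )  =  [ - 10 , - 9, - 6, - 4, - 2, - 2, -1.53, - 1 , - 6/7, - 4/9,0 , 5]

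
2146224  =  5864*366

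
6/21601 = 6/21601= 0.00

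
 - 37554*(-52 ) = 1952808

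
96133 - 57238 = 38895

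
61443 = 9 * 6827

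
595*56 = 33320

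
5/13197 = 5/13197  =  0.00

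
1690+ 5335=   7025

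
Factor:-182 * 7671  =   - 2^1*3^1 *7^1*13^1*2557^1 = - 1396122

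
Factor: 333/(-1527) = -111/509 = - 3^1*37^1*509^( - 1)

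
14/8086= 7/4043= 0.00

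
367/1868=367/1868 = 0.20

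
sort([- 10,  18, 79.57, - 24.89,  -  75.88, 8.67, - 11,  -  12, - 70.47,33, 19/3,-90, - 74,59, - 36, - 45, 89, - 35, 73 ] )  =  [ - 90 , - 75.88, - 74 ,-70.47, - 45, - 36, - 35, - 24.89, - 12, - 11, - 10, 19/3, 8.67, 18,33 , 59,73, 79.57,89 ] 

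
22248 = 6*3708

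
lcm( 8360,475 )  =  41800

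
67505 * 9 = 607545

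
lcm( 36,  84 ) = 252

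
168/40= 4 + 1/5 = 4.20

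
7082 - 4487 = 2595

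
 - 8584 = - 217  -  8367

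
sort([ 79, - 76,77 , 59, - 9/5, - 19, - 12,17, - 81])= [-81, - 76,-19, - 12, - 9/5,17, 59, 77, 79]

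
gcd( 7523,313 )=1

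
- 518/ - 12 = 259/6 = 43.17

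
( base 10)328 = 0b101001000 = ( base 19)H5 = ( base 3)110011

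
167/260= 167/260 = 0.64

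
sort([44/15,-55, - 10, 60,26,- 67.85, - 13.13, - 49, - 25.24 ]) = [ - 67.85,-55, - 49, - 25.24, - 13.13, - 10,44/15,26,60 ]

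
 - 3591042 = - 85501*42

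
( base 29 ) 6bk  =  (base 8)12411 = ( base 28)6O9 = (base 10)5385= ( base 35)4DU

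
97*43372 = 4207084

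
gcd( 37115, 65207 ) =1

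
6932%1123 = 194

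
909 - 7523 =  - 6614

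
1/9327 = 1/9327 = 0.00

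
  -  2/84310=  - 1/42155 = - 0.00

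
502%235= 32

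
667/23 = 29 = 29.00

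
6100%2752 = 596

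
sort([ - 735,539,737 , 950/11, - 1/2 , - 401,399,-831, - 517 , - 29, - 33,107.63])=[ - 831, - 735, - 517, - 401,  -  33, - 29, - 1/2, 950/11,107.63, 399,539, 737]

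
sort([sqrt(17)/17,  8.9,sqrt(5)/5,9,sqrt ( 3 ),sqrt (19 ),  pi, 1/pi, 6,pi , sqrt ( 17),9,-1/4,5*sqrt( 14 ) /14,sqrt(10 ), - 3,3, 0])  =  [-3, -1/4, 0,  sqrt(17 ) /17,1/pi,sqrt(5)/5,5*sqrt(14 ) /14,sqrt(3 ),3,pi,pi, sqrt (10),sqrt(17 ),sqrt( 19),  6,8.9,9, 9]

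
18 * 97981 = 1763658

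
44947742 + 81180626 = 126128368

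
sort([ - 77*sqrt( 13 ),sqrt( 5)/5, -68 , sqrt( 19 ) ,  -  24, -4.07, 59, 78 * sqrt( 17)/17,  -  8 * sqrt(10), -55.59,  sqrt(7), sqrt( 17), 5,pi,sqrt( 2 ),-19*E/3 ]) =[- 77 * sqrt ( 13 ), - 68, - 55.59, - 8*sqrt ( 10), - 24,  -  19*E/3, - 4.07, sqrt( 5 )/5,  sqrt( 2), sqrt(7),pi, sqrt ( 17), sqrt( 19),  5, 78*sqrt(17 )/17,59]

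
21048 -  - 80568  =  101616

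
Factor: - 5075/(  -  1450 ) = 7/2= 2^( - 1 )*7^1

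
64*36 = 2304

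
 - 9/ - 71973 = 1/7997=   0.00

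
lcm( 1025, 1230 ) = 6150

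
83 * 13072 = 1084976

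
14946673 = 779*19187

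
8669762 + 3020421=11690183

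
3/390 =1/130 = 0.01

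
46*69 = 3174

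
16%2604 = 16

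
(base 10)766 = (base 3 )1001101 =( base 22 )1ci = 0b1011111110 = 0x2FE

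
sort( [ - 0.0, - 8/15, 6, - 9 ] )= [ - 9, - 8/15,  -  0.0,6] 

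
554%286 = 268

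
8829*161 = 1421469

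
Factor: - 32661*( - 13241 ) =3^2*19^1*191^1*13241^1=432464301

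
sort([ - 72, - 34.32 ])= [-72, - 34.32 ]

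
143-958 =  - 815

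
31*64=1984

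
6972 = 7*996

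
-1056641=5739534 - 6796175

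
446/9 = 446/9  =  49.56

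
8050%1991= 86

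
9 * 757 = 6813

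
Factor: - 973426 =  - 2^1*  486713^1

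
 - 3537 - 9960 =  - 13497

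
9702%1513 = 624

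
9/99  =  1/11 = 0.09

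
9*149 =1341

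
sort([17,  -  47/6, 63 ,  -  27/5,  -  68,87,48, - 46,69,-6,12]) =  [ - 68, - 46,-47/6, - 6, - 27/5,  12, 17,  48,63, 69,87]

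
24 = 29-5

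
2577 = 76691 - 74114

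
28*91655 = 2566340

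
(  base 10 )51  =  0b110011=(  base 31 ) 1K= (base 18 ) 2f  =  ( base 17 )30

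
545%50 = 45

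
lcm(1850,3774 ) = 94350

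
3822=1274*3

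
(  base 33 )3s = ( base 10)127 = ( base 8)177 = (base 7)241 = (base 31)43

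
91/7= 13=13.00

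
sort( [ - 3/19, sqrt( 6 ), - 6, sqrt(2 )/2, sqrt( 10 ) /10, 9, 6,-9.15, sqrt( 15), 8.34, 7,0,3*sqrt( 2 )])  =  [ - 9.15, - 6, - 3/19,0, sqrt( 10)/10,sqrt( 2 ) /2,sqrt( 6 ) , sqrt(15 ), 3*sqrt ( 2),6, 7, 8.34, 9]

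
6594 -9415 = - 2821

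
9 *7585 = 68265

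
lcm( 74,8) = 296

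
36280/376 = 4535/47= 96.49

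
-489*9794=  -  4789266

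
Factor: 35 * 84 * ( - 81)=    - 2^2 * 3^5*5^1*7^2 = - 238140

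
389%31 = 17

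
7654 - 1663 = 5991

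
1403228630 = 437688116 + 965540514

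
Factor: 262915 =5^1 * 52583^1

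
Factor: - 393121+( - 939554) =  - 3^2*5^2*5923^1 = -  1332675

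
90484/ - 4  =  - 22621/1 = - 22621.00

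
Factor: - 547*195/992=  - 106665/992=- 2^( - 5)*3^1*5^1*13^1*31^( - 1) * 547^1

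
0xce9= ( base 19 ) 92i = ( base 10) 3305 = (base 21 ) 7A8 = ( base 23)65G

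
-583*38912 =-22685696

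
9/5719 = 9/5719 = 0.00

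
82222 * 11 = 904442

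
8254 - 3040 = 5214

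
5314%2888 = 2426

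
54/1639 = 54/1639 = 0.03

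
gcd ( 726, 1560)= 6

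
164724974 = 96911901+67813073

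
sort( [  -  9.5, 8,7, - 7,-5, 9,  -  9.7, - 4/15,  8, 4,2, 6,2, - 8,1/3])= [ - 9.7 , - 9.5, - 8, - 7,-5, - 4/15,1/3,2, 2,4,  6, 7, 8, 8,9]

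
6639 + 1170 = 7809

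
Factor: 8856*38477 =2^3* 3^3*41^1*109^1  *  353^1 = 340752312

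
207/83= 2 + 41/83 =2.49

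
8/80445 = 8/80445 = 0.00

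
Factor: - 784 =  - 2^4 * 7^2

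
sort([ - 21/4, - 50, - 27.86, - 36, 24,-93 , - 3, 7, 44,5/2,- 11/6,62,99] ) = [  -  93, - 50,-36,  -  27.86,-21/4, - 3,- 11/6,5/2,7 , 24 , 44,  62,  99] 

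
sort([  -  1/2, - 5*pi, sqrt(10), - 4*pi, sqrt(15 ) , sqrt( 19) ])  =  [ - 5 * pi, - 4*pi,-1/2,sqrt(10 ),sqrt( 15),sqrt (19)]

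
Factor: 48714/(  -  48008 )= - 2^(-2)*3^1*17^(  -  1)*23^1 = -69/68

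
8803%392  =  179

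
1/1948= 1/1948 = 0.00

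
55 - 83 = - 28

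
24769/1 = 24769 = 24769.00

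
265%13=5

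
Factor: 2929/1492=2^( - 2 )*29^1*101^1*373^ (-1)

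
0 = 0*92604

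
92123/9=10235 + 8/9 = 10235.89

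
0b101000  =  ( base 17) 26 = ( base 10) 40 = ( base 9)44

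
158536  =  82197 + 76339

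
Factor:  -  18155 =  - 5^1*3631^1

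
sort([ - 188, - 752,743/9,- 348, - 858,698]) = [ - 858, - 752,  -  348,-188,  743/9,698 ] 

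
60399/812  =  60399/812 = 74.38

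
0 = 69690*0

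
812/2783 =812/2783 = 0.29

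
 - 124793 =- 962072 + 837279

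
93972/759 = 123 + 205/253 =123.81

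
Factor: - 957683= - 31^1*30893^1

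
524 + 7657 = 8181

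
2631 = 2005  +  626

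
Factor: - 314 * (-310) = 2^2*5^1*31^1*157^1 = 97340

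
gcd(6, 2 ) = 2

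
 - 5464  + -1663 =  - 7127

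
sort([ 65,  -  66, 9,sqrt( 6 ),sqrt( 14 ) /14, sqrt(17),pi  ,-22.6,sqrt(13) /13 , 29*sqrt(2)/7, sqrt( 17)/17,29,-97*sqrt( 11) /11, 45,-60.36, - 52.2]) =[-66, - 60.36,  -  52.2,-97*sqrt( 11 )/11,-22.6,sqrt( 17 ) /17, sqrt( 14 )/14,sqrt(13)/13, sqrt(6), pi, sqrt( 17 ),29*sqrt( 2)/7, 9, 29,45,65] 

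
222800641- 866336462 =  - 643535821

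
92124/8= 23031/2 = 11515.50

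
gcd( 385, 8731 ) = 1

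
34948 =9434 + 25514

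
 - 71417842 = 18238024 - 89655866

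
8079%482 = 367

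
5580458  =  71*78598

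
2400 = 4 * 600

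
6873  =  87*79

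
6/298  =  3/149 = 0.02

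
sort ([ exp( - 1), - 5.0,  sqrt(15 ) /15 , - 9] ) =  [-9, - 5.0, sqrt( 15) /15, exp( - 1)] 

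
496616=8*62077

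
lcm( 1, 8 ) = 8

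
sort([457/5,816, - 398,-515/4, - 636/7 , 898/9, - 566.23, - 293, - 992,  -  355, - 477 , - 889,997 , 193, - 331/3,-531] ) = [ - 992,-889, -566.23, - 531,  -  477, - 398, - 355,-293, - 515/4, - 331/3, - 636/7, 457/5,898/9,193, 816,997] 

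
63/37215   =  7/4135 = 0.00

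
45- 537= - 492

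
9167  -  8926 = 241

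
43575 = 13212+30363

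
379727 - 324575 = 55152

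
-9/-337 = 9/337=0.03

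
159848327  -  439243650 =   -  279395323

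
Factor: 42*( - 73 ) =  - 3066 = - 2^1*3^1*7^1* 73^1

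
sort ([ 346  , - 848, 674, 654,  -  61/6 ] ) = [ - 848, - 61/6, 346,654, 674]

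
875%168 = 35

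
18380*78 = 1433640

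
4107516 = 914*4494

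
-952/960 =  - 119/120= - 0.99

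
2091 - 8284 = - 6193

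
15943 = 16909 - 966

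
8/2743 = 8/2743 = 0.00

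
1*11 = 11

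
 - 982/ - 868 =491/434 = 1.13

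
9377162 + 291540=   9668702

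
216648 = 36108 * 6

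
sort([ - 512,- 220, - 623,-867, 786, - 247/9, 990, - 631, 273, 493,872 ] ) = [ -867, - 631, - 623, - 512,-220, - 247/9,273,493,786 , 872, 990 ] 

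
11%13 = 11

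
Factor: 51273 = 3^5*211^1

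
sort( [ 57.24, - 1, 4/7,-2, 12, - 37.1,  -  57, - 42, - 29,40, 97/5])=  [ - 57, - 42, - 37.1, - 29, - 2, - 1, 4/7, 12,97/5, 40,57.24]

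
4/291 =4/291 = 0.01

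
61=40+21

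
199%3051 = 199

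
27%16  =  11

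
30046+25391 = 55437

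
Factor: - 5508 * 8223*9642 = -2^3*3^6*17^1*1607^1 * 2741^1 = -436708202328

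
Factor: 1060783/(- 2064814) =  - 2^( - 1) * 17^1*23^1*2713^1 * 1032407^(-1)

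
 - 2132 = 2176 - 4308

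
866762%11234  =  1744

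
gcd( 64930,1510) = 1510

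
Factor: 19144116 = 2^2*3^2*43^1*83^1*149^1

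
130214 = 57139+73075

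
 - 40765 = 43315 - 84080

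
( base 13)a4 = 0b10000110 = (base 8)206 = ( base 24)5e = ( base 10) 134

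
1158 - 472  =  686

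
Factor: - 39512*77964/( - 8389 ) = 3080513568/8389 = 2^5*3^1*11^1*73^1* 89^1*449^1*8389^( - 1 ) 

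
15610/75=3122/15 = 208.13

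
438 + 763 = 1201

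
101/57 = 101/57 = 1.77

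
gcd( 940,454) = 2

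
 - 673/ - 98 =673/98 = 6.87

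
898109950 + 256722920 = 1154832870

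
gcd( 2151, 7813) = 1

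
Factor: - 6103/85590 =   -  2^( - 1 )* 3^( - 3 )*5^( - 1)*17^1*317^(-1)*359^1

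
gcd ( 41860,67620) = 3220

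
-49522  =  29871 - 79393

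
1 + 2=3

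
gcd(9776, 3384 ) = 376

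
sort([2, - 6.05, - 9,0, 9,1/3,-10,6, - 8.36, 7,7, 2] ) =[ - 10,-9, - 8.36,  -  6.05 , 0, 1/3,  2, 2,  6,7, 7, 9]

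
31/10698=31/10698= 0.00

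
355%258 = 97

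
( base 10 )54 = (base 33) 1L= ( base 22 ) 2A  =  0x36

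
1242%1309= 1242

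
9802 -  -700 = 10502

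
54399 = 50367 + 4032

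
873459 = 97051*9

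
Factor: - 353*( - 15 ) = 3^1*5^1*353^1 = 5295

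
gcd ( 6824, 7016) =8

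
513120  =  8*64140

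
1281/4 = 1281/4 = 320.25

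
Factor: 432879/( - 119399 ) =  - 3^1*7^( - 1) * 37^ ( - 1)*313^1= - 939/259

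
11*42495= 467445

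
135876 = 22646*6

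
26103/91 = 286+11/13 = 286.85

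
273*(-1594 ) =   -  435162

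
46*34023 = 1565058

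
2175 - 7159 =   -  4984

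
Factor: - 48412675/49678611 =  - 3^( - 1)*5^2*277^1*6991^1*16559537^( -1 ) 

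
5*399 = 1995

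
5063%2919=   2144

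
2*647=1294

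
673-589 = 84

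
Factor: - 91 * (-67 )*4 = 24388=2^2*7^1 * 13^1 * 67^1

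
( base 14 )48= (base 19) 37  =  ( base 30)24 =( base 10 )64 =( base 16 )40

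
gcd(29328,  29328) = 29328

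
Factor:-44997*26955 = - 3^3 * 5^1*53^1*283^1*599^1 = - 1212894135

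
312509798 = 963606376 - 651096578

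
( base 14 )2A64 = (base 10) 7536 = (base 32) 7BG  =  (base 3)101100010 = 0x1d70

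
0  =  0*43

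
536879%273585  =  263294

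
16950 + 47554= 64504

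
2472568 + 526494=2999062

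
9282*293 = 2719626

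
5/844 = 5/844 = 0.01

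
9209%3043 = 80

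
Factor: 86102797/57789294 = 2^ ( - 1) * 3^(- 1)*11^1*23^( - 1)*418763^(-1 )*7827527^1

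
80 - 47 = 33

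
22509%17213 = 5296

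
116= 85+31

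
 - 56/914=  - 28/457 = -  0.06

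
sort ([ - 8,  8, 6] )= [  -  8,6, 8] 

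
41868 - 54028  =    -  12160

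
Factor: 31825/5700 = 2^( - 2)*3^(  -  1 )*  67^1 = 67/12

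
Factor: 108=2^2*3^3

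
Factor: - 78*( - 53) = 4134 = 2^1*3^1*13^1* 53^1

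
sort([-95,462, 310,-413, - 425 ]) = [-425, -413,-95,  310,462 ] 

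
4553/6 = 4553/6 = 758.83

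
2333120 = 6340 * 368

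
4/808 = 1/202 = 0.00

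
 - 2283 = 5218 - 7501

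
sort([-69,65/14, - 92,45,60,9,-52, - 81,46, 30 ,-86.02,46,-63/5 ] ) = [ - 92 ,- 86.02, - 81,  -  69, - 52, - 63/5,65/14,  9, 30,45, 46,46,60]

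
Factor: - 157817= - 11^1*14347^1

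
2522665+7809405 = 10332070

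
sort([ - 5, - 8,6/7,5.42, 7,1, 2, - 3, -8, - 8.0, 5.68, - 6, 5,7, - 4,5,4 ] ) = [ - 8,  -  8 , - 8.0, - 6, - 5, - 4, - 3,6/7, 1,2,4,5,5, 5.42, 5.68,7,7]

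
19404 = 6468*3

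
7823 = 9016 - 1193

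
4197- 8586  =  -4389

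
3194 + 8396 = 11590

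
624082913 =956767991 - 332685078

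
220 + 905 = 1125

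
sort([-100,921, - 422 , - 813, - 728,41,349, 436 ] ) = [  -  813, - 728,  -  422, - 100, 41 , 349, 436,921]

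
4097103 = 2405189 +1691914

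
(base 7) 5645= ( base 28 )2GQ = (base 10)2042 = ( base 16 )7FA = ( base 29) 2cc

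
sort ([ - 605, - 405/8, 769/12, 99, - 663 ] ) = [ - 663, - 605 , - 405/8, 769/12,99]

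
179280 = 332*540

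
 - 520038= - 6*86673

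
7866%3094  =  1678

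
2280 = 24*95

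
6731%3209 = 313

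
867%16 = 3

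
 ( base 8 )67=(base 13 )43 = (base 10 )55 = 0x37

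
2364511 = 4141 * 571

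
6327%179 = 62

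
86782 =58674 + 28108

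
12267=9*1363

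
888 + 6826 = 7714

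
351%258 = 93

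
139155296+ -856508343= - 717353047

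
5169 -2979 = 2190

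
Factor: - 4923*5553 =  - 27337419 = -3^4*547^1*617^1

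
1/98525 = 1/98525 = 0.00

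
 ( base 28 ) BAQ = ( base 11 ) 6789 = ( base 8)21342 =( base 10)8930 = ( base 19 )15E0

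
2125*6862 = 14581750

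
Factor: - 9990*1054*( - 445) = 4685609700=   2^2  *  3^3*5^2*17^1*31^1*37^1*89^1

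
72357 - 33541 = 38816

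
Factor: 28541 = 28541^1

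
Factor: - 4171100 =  - 2^2*5^2*53^1*787^1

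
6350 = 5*1270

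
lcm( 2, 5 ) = 10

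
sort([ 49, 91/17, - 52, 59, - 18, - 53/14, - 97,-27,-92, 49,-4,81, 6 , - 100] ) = [ - 100, - 97, - 92, - 52, - 27, - 18, - 4, - 53/14,91/17,6,49,49, 59,81]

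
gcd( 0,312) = 312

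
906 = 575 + 331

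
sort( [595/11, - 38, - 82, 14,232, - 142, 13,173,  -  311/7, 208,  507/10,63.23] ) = [-142, - 82, - 311/7, - 38,  13, 14 , 507/10 , 595/11, 63.23,  173, 208 , 232]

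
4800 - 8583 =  -3783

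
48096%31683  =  16413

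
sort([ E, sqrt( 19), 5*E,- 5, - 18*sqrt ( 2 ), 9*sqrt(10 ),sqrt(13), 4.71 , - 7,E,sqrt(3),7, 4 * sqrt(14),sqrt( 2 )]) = [ - 18*sqrt( 2 ), - 7,-5,  sqrt( 2), sqrt(3), E, E,sqrt( 13),  sqrt( 19 ),4.71, 7, 5 * E,4*sqrt(14 ), 9*sqrt(10)]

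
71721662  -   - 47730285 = 119451947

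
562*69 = 38778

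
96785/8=12098  +  1/8 = 12098.12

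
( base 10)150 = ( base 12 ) 106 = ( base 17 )8e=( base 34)4e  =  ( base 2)10010110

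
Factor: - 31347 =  - 3^6*43^1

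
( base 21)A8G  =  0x11f2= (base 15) 1564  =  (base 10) 4594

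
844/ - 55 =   -  16 + 36/55 =- 15.35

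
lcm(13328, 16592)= 813008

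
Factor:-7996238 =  - 2^1 * 3998119^1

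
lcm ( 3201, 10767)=118437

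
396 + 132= 528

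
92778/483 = 192+2/23 = 192.09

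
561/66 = 17/2 = 8.50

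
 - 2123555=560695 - 2684250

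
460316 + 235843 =696159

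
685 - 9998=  - 9313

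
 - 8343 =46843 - 55186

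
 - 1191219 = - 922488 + -268731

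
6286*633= 3979038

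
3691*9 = 33219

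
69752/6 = 11625 + 1/3 =11625.33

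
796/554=398/277 = 1.44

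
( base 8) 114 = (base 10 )76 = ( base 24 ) 34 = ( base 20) 3g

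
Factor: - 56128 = - 2^6*877^1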